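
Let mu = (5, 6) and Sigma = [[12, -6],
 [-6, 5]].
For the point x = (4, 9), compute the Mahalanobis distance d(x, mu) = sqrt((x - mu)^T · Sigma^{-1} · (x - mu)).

Step 1 — centre the observation: (x - mu) = (-1, 3).

Step 2 — invert Sigma. det(Sigma) = 12·5 - (-6)² = 24.
  Sigma^{-1} = (1/det) · [[d, -b], [-b, a]] = [[0.2083, 0.25],
 [0.25, 0.5]].

Step 3 — form the quadratic (x - mu)^T · Sigma^{-1} · (x - mu):
  Sigma^{-1} · (x - mu) = (0.5417, 1.25).
  (x - mu)^T · [Sigma^{-1} · (x - mu)] = (-1)·(0.5417) + (3)·(1.25) = 3.2083.

Step 4 — take square root: d = √(3.2083) ≈ 1.7912.

d(x, mu) = √(3.2083) ≈ 1.7912


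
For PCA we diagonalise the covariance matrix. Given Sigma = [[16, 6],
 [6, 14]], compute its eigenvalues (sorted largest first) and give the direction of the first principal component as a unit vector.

Step 1 — characteristic polynomial of 2×2 Sigma:
  det(Sigma - λI) = λ² - trace · λ + det = 0.
  trace = 16 + 14 = 30, det = 16·14 - (6)² = 188.
Step 2 — discriminant:
  Δ = trace² - 4·det = 900 - 752 = 148.
Step 3 — eigenvalues:
  λ = (trace ± √Δ)/2 = (30 ± 12.1655)/2,
  λ_1 = 21.0828,  λ_2 = 8.9172.

Step 4 — unit eigenvector for λ_1: solve (Sigma - λ_1 I)v = 0. First row:
  (16 - 21.0828)·v_x + (6)·v_y = 0, i.e. (-5.0828)·v_x + (6)·v_y = 0,
  so v ∝ (b, λ_1 - a) = (6, 5.0828) = u.
  ||u|| = √((6)² + (5.0828)²) = √(61.8345) ≈ 7.8635,
  v_1 = u/||u|| ≈ (0.763, 0.6464) (||v_1|| = 1).

λ_1 = 21.0828,  λ_2 = 8.9172;  v_1 ≈ (0.763, 0.6464)


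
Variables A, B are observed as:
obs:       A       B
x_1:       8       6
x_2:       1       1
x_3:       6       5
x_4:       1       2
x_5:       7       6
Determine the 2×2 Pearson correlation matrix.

Step 1 — column means:
  mean(A) = (8 + 1 + 6 + 1 + 7) / 5 = 23/5 = 4.6
  mean(B) = (6 + 1 + 5 + 2 + 6) / 5 = 20/5 = 4

Step 2 — sample variances and covariances s[i,j] = (1/(n-1)) · Σ_k (x_{k,i} - mean_i) · (x_{k,j} - mean_j), with n-1 = 4:
  s[A,A] = ((3.4)·(3.4) + (-3.6)·(-3.6) + (1.4)·(1.4) + (-3.6)·(-3.6) + (2.4)·(2.4)) / 4 = 45.2/4 = 11.3
  s[A,B] = ((3.4)·(2) + (-3.6)·(-3) + (1.4)·(1) + (-3.6)·(-2) + (2.4)·(2)) / 4 = 31/4 = 7.75
  s[B,B] = ((2)·(2) + (-3)·(-3) + (1)·(1) + (-2)·(-2) + (2)·(2)) / 4 = 22/4 = 5.5
  Sample standard deviations s_i = √(s[i,i]):
  s(A) = √(11.3) = 3.3615
  s(B) = √(5.5) = 2.3452

Step 3 — r_{ij} = s_{ij} / (s_i · s_j):
  r[A,A] = 1 (diagonal).
  r[A,B] = 7.75 / (3.3615 · 2.3452) = 7.75 / 7.8835 = 0.9831
  r[B,B] = 1 (diagonal).

R is symmetric with unit diagonal. Assembling:

R = [[1, 0.9831],
 [0.9831, 1]]


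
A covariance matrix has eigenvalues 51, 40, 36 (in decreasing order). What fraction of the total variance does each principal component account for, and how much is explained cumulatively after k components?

Step 1 — total variance = trace(Sigma) = Σ λ_i = 51 + 40 + 36 = 127.

Step 2 — fraction explained by component i = λ_i / Σ λ:
  PC1: 51/127 = 0.4016
  PC2: 40/127 = 0.315
  PC3: 36/127 = 0.2835

Step 3 — cumulative fraction after k components = (λ_1 + ... + λ_k) / Σ λ:
  k = 1: 51/127 = 0.4016
  k = 2: (51 + 40)/127 = 91/127 = 0.7165
  k = 3: (51 + 40 + 36)/127 = 127/127 = 1

Summary (fraction, with percent):

explained: PC1 0.4016 (40.16%), PC2 0.315 (31.5%), PC3 0.2835 (28.35%);  cumulative: 0.4016, 0.7165, 1


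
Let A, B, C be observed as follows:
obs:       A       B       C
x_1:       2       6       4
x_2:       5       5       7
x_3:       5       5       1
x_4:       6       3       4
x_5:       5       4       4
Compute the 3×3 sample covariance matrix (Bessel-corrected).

Step 1 — column means:
  mean(A) = (2 + 5 + 5 + 6 + 5) / 5 = 23/5 = 4.6
  mean(B) = (6 + 5 + 5 + 3 + 4) / 5 = 23/5 = 4.6
  mean(C) = (4 + 7 + 1 + 4 + 4) / 5 = 20/5 = 4

Step 2 — sample covariance S[i,j] = (1/(n-1)) · Σ_k (x_{k,i} - mean_i) · (x_{k,j} - mean_j), with n-1 = 4.
  S[A,A] = ((-2.6)·(-2.6) + (0.4)·(0.4) + (0.4)·(0.4) + (1.4)·(1.4) + (0.4)·(0.4)) / 4 = 9.2/4 = 2.3
  S[A,B] = ((-2.6)·(1.4) + (0.4)·(0.4) + (0.4)·(0.4) + (1.4)·(-1.6) + (0.4)·(-0.6)) / 4 = -5.8/4 = -1.45
  S[A,C] = ((-2.6)·(0) + (0.4)·(3) + (0.4)·(-3) + (1.4)·(0) + (0.4)·(0)) / 4 = 0/4 = 0
  S[B,B] = ((1.4)·(1.4) + (0.4)·(0.4) + (0.4)·(0.4) + (-1.6)·(-1.6) + (-0.6)·(-0.6)) / 4 = 5.2/4 = 1.3
  S[B,C] = ((1.4)·(0) + (0.4)·(3) + (0.4)·(-3) + (-1.6)·(0) + (-0.6)·(0)) / 4 = 0/4 = 0
  S[C,C] = ((0)·(0) + (3)·(3) + (-3)·(-3) + (0)·(0) + (0)·(0)) / 4 = 18/4 = 4.5

S is symmetric (S[j,i] = S[i,j]). Assembling:

S = [[2.3, -1.45, 0],
 [-1.45, 1.3, 0],
 [0, 0, 4.5]]


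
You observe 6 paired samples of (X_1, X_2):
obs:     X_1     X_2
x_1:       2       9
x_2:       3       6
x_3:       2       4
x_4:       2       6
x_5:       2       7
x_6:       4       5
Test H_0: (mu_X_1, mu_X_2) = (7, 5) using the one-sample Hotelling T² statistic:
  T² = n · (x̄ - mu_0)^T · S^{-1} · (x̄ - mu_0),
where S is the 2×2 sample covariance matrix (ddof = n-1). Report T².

Step 1 — sample mean vector:
  mean(X_1) = (2 + 3 + 2 + 2 + 2 + 4) / 6 = 15/6 = 2.5
  mean(X_2) = (9 + 6 + 4 + 6 + 7 + 5) / 6 = 37/6 = 6.1667
  x̄ = (2.5, 6.1667),  deviation x̄ - mu_0 = (2.5, 6.1667) - (7, 5) = (-4.5, 1.1667).

Step 2 — sample covariance matrix, S[i,j] = (1/(n-1)) · Σ_k (x_{k,i} - mean_i) · (x_{k,j} - mean_j), divisor n-1 = 5:
  S[X_1,X_1] = ((-0.5)·(-0.5) + (0.5)·(0.5) + (-0.5)·(-0.5) + (-0.5)·(-0.5) + (-0.5)·(-0.5) + (1.5)·(1.5)) / 5 = 3.5/5 = 0.7
  S[X_1,X_2] = ((-0.5)·(2.8333) + (0.5)·(-0.1667) + (-0.5)·(-2.1667) + (-0.5)·(-0.1667) + (-0.5)·(0.8333) + (1.5)·(-1.1667)) / 5 = -2.5/5 = -0.5
  S[X_2,X_2] = ((2.8333)·(2.8333) + (-0.1667)·(-0.1667) + (-2.1667)·(-2.1667) + (-0.1667)·(-0.1667) + (0.8333)·(0.8333) + (-1.1667)·(-1.1667)) / 5 = 14.8333/5 = 2.9667
  S = [[0.7, -0.5],
 [-0.5, 2.9667]].

Step 3 — invert S. det(S) = 0.7·2.9667 - (-0.5)² = 1.8267.
  S^{-1} = (1/det) · [[d, -b], [-b, a]] = [[1.6241, 0.2737],
 [0.2737, 0.3832]].

Step 4 — quadratic form (x̄ - mu_0)^T · S^{-1} · (x̄ - mu_0):
  S^{-1} · (x̄ - mu_0) = (-6.9891, -0.7847),
  (x̄ - mu_0)^T · [...] = (-4.5)·(-6.9891) + (1.1667)·(-0.7847) = 30.5353.

Step 5 — scale by n: T² = 6 · 30.5353 = 183.2117.

T² ≈ 183.2117


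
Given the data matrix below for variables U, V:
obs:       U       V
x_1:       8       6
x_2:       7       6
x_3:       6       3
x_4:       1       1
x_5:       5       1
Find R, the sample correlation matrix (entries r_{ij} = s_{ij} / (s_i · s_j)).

Step 1 — column means:
  mean(U) = (8 + 7 + 6 + 1 + 5) / 5 = 27/5 = 5.4
  mean(V) = (6 + 6 + 3 + 1 + 1) / 5 = 17/5 = 3.4

Step 2 — sample variances and covariances s[i,j] = (1/(n-1)) · Σ_k (x_{k,i} - mean_i) · (x_{k,j} - mean_j), with n-1 = 4:
  s[U,U] = ((2.6)·(2.6) + (1.6)·(1.6) + (0.6)·(0.6) + (-4.4)·(-4.4) + (-0.4)·(-0.4)) / 4 = 29.2/4 = 7.3
  s[U,V] = ((2.6)·(2.6) + (1.6)·(2.6) + (0.6)·(-0.4) + (-4.4)·(-2.4) + (-0.4)·(-2.4)) / 4 = 22.2/4 = 5.55
  s[V,V] = ((2.6)·(2.6) + (2.6)·(2.6) + (-0.4)·(-0.4) + (-2.4)·(-2.4) + (-2.4)·(-2.4)) / 4 = 25.2/4 = 6.3
  Sample standard deviations s_i = √(s[i,i]):
  s(U) = √(7.3) = 2.7019
  s(V) = √(6.3) = 2.51

Step 3 — r_{ij} = s_{ij} / (s_i · s_j):
  r[U,U] = 1 (diagonal).
  r[U,V] = 5.55 / (2.7019 · 2.51) = 5.55 / 6.7816 = 0.8184
  r[V,V] = 1 (diagonal).

R is symmetric with unit diagonal. Assembling:

R = [[1, 0.8184],
 [0.8184, 1]]


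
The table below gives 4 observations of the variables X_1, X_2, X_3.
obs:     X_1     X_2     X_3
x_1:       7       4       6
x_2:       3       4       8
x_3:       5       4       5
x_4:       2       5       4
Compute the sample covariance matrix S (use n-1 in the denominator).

Step 1 — column means:
  mean(X_1) = (7 + 3 + 5 + 2) / 4 = 17/4 = 4.25
  mean(X_2) = (4 + 4 + 4 + 5) / 4 = 17/4 = 4.25
  mean(X_3) = (6 + 8 + 5 + 4) / 4 = 23/4 = 5.75

Step 2 — sample covariance S[i,j] = (1/(n-1)) · Σ_k (x_{k,i} - mean_i) · (x_{k,j} - mean_j), with n-1 = 3.
  S[X_1,X_1] = ((2.75)·(2.75) + (-1.25)·(-1.25) + (0.75)·(0.75) + (-2.25)·(-2.25)) / 3 = 14.75/3 = 4.9167
  S[X_1,X_2] = ((2.75)·(-0.25) + (-1.25)·(-0.25) + (0.75)·(-0.25) + (-2.25)·(0.75)) / 3 = -2.25/3 = -0.75
  S[X_1,X_3] = ((2.75)·(0.25) + (-1.25)·(2.25) + (0.75)·(-0.75) + (-2.25)·(-1.75)) / 3 = 1.25/3 = 0.4167
  S[X_2,X_2] = ((-0.25)·(-0.25) + (-0.25)·(-0.25) + (-0.25)·(-0.25) + (0.75)·(0.75)) / 3 = 0.75/3 = 0.25
  S[X_2,X_3] = ((-0.25)·(0.25) + (-0.25)·(2.25) + (-0.25)·(-0.75) + (0.75)·(-1.75)) / 3 = -1.75/3 = -0.5833
  S[X_3,X_3] = ((0.25)·(0.25) + (2.25)·(2.25) + (-0.75)·(-0.75) + (-1.75)·(-1.75)) / 3 = 8.75/3 = 2.9167

S is symmetric (S[j,i] = S[i,j]). Assembling:

S = [[4.9167, -0.75, 0.4167],
 [-0.75, 0.25, -0.5833],
 [0.4167, -0.5833, 2.9167]]


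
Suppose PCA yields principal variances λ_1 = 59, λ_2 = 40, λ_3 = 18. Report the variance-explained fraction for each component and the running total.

Step 1 — total variance = trace(Sigma) = Σ λ_i = 59 + 40 + 18 = 117.

Step 2 — fraction explained by component i = λ_i / Σ λ:
  PC1: 59/117 = 0.5043
  PC2: 40/117 = 0.3419
  PC3: 18/117 = 0.1538

Step 3 — cumulative fraction after k components = (λ_1 + ... + λ_k) / Σ λ:
  k = 1: 59/117 = 0.5043
  k = 2: (59 + 40)/117 = 99/117 = 0.8462
  k = 3: (59 + 40 + 18)/117 = 117/117 = 1

Summary (fraction, with percent):

explained: PC1 0.5043 (50.43%), PC2 0.3419 (34.19%), PC3 0.1538 (15.38%);  cumulative: 0.5043, 0.8462, 1


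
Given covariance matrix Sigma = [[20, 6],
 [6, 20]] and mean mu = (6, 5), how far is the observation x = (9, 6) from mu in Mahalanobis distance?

Step 1 — centre the observation: (x - mu) = (3, 1).

Step 2 — invert Sigma. det(Sigma) = 20·20 - (6)² = 364.
  Sigma^{-1} = (1/det) · [[d, -b], [-b, a]] = [[0.0549, -0.0165],
 [-0.0165, 0.0549]].

Step 3 — form the quadratic (x - mu)^T · Sigma^{-1} · (x - mu):
  Sigma^{-1} · (x - mu) = (0.1484, 0.0055).
  (x - mu)^T · [Sigma^{-1} · (x - mu)] = (3)·(0.1484) + (1)·(0.0055) = 0.4505.

Step 4 — take square root: d = √(0.4505) ≈ 0.6712.

d(x, mu) = √(0.4505) ≈ 0.6712


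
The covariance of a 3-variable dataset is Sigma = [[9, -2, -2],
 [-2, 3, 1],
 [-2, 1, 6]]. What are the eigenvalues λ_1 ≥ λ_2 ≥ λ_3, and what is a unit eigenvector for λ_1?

Step 1 — characteristic polynomial p(λ) = det(λI - Sigma) = λ³ - tr·λ² + c_1·λ - det, where tr = trace, c_1 = sum of the principal 2×2 minors, det = det(Sigma):
  tr = 9 + 3 + 6 = 18,
  c_1 = (9·3 - (-2)²) + (9·6 - (-2)²) + (3·6 - (1)²) = 23 + 50 + 17 = 90,
  det = 9·(3·6 - (1)²) - (-2)·((-2)·6 - (1)·(-2)) + (-2)·((-2)·(1) - 3·(-2)) = 9·(17) - (-2)·(-10) + (-2)·(4) = 125.
  So p(λ) = λ³ - 18λ² + 90λ - 125.
Step 2 — look for an integer root (rational root theorem: any rational root is an integer divisor of 125). Testing λ = 5:
  p(5) = 125 - 450 + 450 - 125 = 0  ✓
  Dividing out (λ - 5): p(λ) = (λ - 5)(λ² - 13λ + 25).
Step 3 — remaining eigenvalues from the quadratic λ² - 13λ + 25 = 0:
  Δ = 13² - 4·25 = 169 - 100 = 69,  λ = (13 ± √69)/2 = (13 ± 8.3066)/2 ≈ 10.6533 or 2.3467.
  Sorted: λ_1 = 10.6533,  λ_2 = 5,  λ_3 = 2.3467  (check: sum = 18 = tr ✓).

Step 4 — unit eigenvector for λ_1 ≈ 10.6533: v spans the null space of (Sigma - λ_1 I), whose rows are
  r_1 = (-1.6533, -2, -2),  r_2 = (-2, -7.6533, 1),  r_3 = (-2, 1, -4.6533).
  v is orthogonal to every row, so take v ∝ r_1 × r_2 = ((-2)·(1) - (-2)·(-7.6533), (-2)·(-2) - (-1.6533)·(1), (-1.6533)·(-7.6533) - (-2)·(-2)) ≈ (-17.3066, 5.6533, 8.6533).
  Rescale (multiply by -1 so the first nonzero entry is positive): u = (17.3066, -5.6533, -8.6533).
  ||u|| = √((17.3066)² + (-5.6533)² + (-8.6533)²) = √(406.359) ≈ 20.1583,  v_1 = u/||u|| ≈ (0.8585, -0.2804, -0.4293) (||v_1|| = 1).

λ_1 = 10.6533,  λ_2 = 5,  λ_3 = 2.3467;  v_1 ≈ (0.8585, -0.2804, -0.4293)


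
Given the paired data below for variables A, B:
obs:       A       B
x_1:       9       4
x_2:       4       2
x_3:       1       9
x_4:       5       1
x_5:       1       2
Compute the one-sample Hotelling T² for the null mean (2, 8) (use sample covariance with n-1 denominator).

Step 1 — sample mean vector:
  mean(A) = (9 + 4 + 1 + 5 + 1) / 5 = 20/5 = 4
  mean(B) = (4 + 2 + 9 + 1 + 2) / 5 = 18/5 = 3.6
  x̄ = (4, 3.6),  deviation x̄ - mu_0 = (4, 3.6) - (2, 8) = (2, -4.4).

Step 2 — sample covariance matrix, S[i,j] = (1/(n-1)) · Σ_k (x_{k,i} - mean_i) · (x_{k,j} - mean_j), divisor n-1 = 4:
  S[A,A] = ((5)·(5) + (0)·(0) + (-3)·(-3) + (1)·(1) + (-3)·(-3)) / 4 = 44/4 = 11
  S[A,B] = ((5)·(0.4) + (0)·(-1.6) + (-3)·(5.4) + (1)·(-2.6) + (-3)·(-1.6)) / 4 = -12/4 = -3
  S[B,B] = ((0.4)·(0.4) + (-1.6)·(-1.6) + (5.4)·(5.4) + (-2.6)·(-2.6) + (-1.6)·(-1.6)) / 4 = 41.2/4 = 10.3
  S = [[11, -3],
 [-3, 10.3]].

Step 3 — invert S. det(S) = 11·10.3 - (-3)² = 104.3.
  S^{-1} = (1/det) · [[d, -b], [-b, a]] = [[0.0988, 0.0288],
 [0.0288, 0.1055]].

Step 4 — quadratic form (x̄ - mu_0)^T · S^{-1} · (x̄ - mu_0):
  S^{-1} · (x̄ - mu_0) = (0.0709, -0.4065),
  (x̄ - mu_0)^T · [...] = (2)·(0.0709) + (-4.4)·(-0.4065) = 1.9306.

Step 5 — scale by n: T² = 5 · 1.9306 = 9.6529.

T² ≈ 9.6529


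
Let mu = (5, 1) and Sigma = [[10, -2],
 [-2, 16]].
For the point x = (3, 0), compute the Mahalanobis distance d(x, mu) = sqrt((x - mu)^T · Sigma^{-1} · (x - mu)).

Step 1 — centre the observation: (x - mu) = (-2, -1).

Step 2 — invert Sigma. det(Sigma) = 10·16 - (-2)² = 156.
  Sigma^{-1} = (1/det) · [[d, -b], [-b, a]] = [[0.1026, 0.0128],
 [0.0128, 0.0641]].

Step 3 — form the quadratic (x - mu)^T · Sigma^{-1} · (x - mu):
  Sigma^{-1} · (x - mu) = (-0.2179, -0.0897).
  (x - mu)^T · [Sigma^{-1} · (x - mu)] = (-2)·(-0.2179) + (-1)·(-0.0897) = 0.5256.

Step 4 — take square root: d = √(0.5256) ≈ 0.725.

d(x, mu) = √(0.5256) ≈ 0.725


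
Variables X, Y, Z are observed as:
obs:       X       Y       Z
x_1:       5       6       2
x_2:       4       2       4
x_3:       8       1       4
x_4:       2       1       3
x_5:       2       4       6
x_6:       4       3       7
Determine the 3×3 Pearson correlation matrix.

Step 1 — column means:
  mean(X) = (5 + 4 + 8 + 2 + 2 + 4) / 6 = 25/6 = 4.1667
  mean(Y) = (6 + 2 + 1 + 1 + 4 + 3) / 6 = 17/6 = 2.8333
  mean(Z) = (2 + 4 + 4 + 3 + 6 + 7) / 6 = 26/6 = 4.3333

Step 2 — sample variances and covariances s[i,j] = (1/(n-1)) · Σ_k (x_{k,i} - mean_i) · (x_{k,j} - mean_j), with n-1 = 5:
  s[X,X] = ((0.8333)·(0.8333) + (-0.1667)·(-0.1667) + (3.8333)·(3.8333) + (-2.1667)·(-2.1667) + (-2.1667)·(-2.1667) + (-0.1667)·(-0.1667)) / 5 = 24.8333/5 = 4.9667
  s[X,Y] = ((0.8333)·(3.1667) + (-0.1667)·(-0.8333) + (3.8333)·(-1.8333) + (-2.1667)·(-1.8333) + (-2.1667)·(1.1667) + (-0.1667)·(0.1667)) / 5 = -2.8333/5 = -0.5667
  s[X,Z] = ((0.8333)·(-2.3333) + (-0.1667)·(-0.3333) + (3.8333)·(-0.3333) + (-2.1667)·(-1.3333) + (-2.1667)·(1.6667) + (-0.1667)·(2.6667)) / 5 = -4.3333/5 = -0.8667
  s[Y,Y] = ((3.1667)·(3.1667) + (-0.8333)·(-0.8333) + (-1.8333)·(-1.8333) + (-1.8333)·(-1.8333) + (1.1667)·(1.1667) + (0.1667)·(0.1667)) / 5 = 18.8333/5 = 3.7667
  s[Y,Z] = ((3.1667)·(-2.3333) + (-0.8333)·(-0.3333) + (-1.8333)·(-0.3333) + (-1.8333)·(-1.3333) + (1.1667)·(1.6667) + (0.1667)·(2.6667)) / 5 = -1.6667/5 = -0.3333
  s[Z,Z] = ((-2.3333)·(-2.3333) + (-0.3333)·(-0.3333) + (-0.3333)·(-0.3333) + (-1.3333)·(-1.3333) + (1.6667)·(1.6667) + (2.6667)·(2.6667)) / 5 = 17.3333/5 = 3.4667
  Sample standard deviations s_i = √(s[i,i]):
  s(X) = √(4.9667) = 2.2286
  s(Y) = √(3.7667) = 1.9408
  s(Z) = √(3.4667) = 1.8619

Step 3 — r_{ij} = s_{ij} / (s_i · s_j):
  r[X,X] = 1 (diagonal).
  r[X,Y] = -0.5667 / (2.2286 · 1.9408) = -0.5667 / 4.3252 = -0.131
  r[X,Z] = -0.8667 / (2.2286 · 1.8619) = -0.8667 / 4.1494 = -0.2089
  r[Y,Y] = 1 (diagonal).
  r[Y,Z] = -0.3333 / (1.9408 · 1.8619) = -0.3333 / 3.6136 = -0.0922
  r[Z,Z] = 1 (diagonal).

R is symmetric with unit diagonal. Assembling:

R = [[1, -0.131, -0.2089],
 [-0.131, 1, -0.0922],
 [-0.2089, -0.0922, 1]]


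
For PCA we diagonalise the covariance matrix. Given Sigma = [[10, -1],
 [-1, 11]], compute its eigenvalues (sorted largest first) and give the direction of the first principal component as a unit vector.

Step 1 — characteristic polynomial of 2×2 Sigma:
  det(Sigma - λI) = λ² - trace · λ + det = 0.
  trace = 10 + 11 = 21, det = 10·11 - (-1)² = 109.
Step 2 — discriminant:
  Δ = trace² - 4·det = 441 - 436 = 5.
Step 3 — eigenvalues:
  λ = (trace ± √Δ)/2 = (21 ± 2.2361)/2,
  λ_1 = 11.618,  λ_2 = 9.382.

Step 4 — unit eigenvector for λ_1: solve (Sigma - λ_1 I)v = 0. First row:
  (10 - 11.618)·v_x + (-1)·v_y = 0, i.e. (-1.618)·v_x + (-1)·v_y = 0,
  so v ∝ (b, λ_1 - a) = (-1, 1.618); multiply by -1 so the first entry is positive: u = (1, -1.618).
  ||u|| = √((1)² + (-1.618)²) = √(3.618) ≈ 1.9021,
  v_1 = u/||u|| ≈ (0.5257, -0.8507) (||v_1|| = 1).

λ_1 = 11.618,  λ_2 = 9.382;  v_1 ≈ (0.5257, -0.8507)


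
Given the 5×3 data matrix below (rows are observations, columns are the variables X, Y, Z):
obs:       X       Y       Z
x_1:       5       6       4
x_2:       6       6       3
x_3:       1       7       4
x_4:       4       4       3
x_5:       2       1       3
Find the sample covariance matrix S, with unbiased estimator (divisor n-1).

Step 1 — column means:
  mean(X) = (5 + 6 + 1 + 4 + 2) / 5 = 18/5 = 3.6
  mean(Y) = (6 + 6 + 7 + 4 + 1) / 5 = 24/5 = 4.8
  mean(Z) = (4 + 3 + 4 + 3 + 3) / 5 = 17/5 = 3.4

Step 2 — sample covariance S[i,j] = (1/(n-1)) · Σ_k (x_{k,i} - mean_i) · (x_{k,j} - mean_j), with n-1 = 4.
  S[X,X] = ((1.4)·(1.4) + (2.4)·(2.4) + (-2.6)·(-2.6) + (0.4)·(0.4) + (-1.6)·(-1.6)) / 4 = 17.2/4 = 4.3
  S[X,Y] = ((1.4)·(1.2) + (2.4)·(1.2) + (-2.6)·(2.2) + (0.4)·(-0.8) + (-1.6)·(-3.8)) / 4 = 4.6/4 = 1.15
  S[X,Z] = ((1.4)·(0.6) + (2.4)·(-0.4) + (-2.6)·(0.6) + (0.4)·(-0.4) + (-1.6)·(-0.4)) / 4 = -1.2/4 = -0.3
  S[Y,Y] = ((1.2)·(1.2) + (1.2)·(1.2) + (2.2)·(2.2) + (-0.8)·(-0.8) + (-3.8)·(-3.8)) / 4 = 22.8/4 = 5.7
  S[Y,Z] = ((1.2)·(0.6) + (1.2)·(-0.4) + (2.2)·(0.6) + (-0.8)·(-0.4) + (-3.8)·(-0.4)) / 4 = 3.4/4 = 0.85
  S[Z,Z] = ((0.6)·(0.6) + (-0.4)·(-0.4) + (0.6)·(0.6) + (-0.4)·(-0.4) + (-0.4)·(-0.4)) / 4 = 1.2/4 = 0.3

S is symmetric (S[j,i] = S[i,j]). Assembling:

S = [[4.3, 1.15, -0.3],
 [1.15, 5.7, 0.85],
 [-0.3, 0.85, 0.3]]


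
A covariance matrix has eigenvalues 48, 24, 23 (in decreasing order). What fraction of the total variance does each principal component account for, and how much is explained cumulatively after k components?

Step 1 — total variance = trace(Sigma) = Σ λ_i = 48 + 24 + 23 = 95.

Step 2 — fraction explained by component i = λ_i / Σ λ:
  PC1: 48/95 = 0.5053
  PC2: 24/95 = 0.2526
  PC3: 23/95 = 0.2421

Step 3 — cumulative fraction after k components = (λ_1 + ... + λ_k) / Σ λ:
  k = 1: 48/95 = 0.5053
  k = 2: (48 + 24)/95 = 72/95 = 0.7579
  k = 3: (48 + 24 + 23)/95 = 95/95 = 1

Summary (fraction, with percent):

explained: PC1 0.5053 (50.53%), PC2 0.2526 (25.26%), PC3 0.2421 (24.21%);  cumulative: 0.5053, 0.7579, 1


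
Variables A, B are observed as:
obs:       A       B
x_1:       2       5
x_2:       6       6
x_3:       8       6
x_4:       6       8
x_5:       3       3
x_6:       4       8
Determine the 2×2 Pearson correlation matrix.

Step 1 — column means:
  mean(A) = (2 + 6 + 8 + 6 + 3 + 4) / 6 = 29/6 = 4.8333
  mean(B) = (5 + 6 + 6 + 8 + 3 + 8) / 6 = 36/6 = 6

Step 2 — sample variances and covariances s[i,j] = (1/(n-1)) · Σ_k (x_{k,i} - mean_i) · (x_{k,j} - mean_j), with n-1 = 5:
  s[A,A] = ((-2.8333)·(-2.8333) + (1.1667)·(1.1667) + (3.1667)·(3.1667) + (1.1667)·(1.1667) + (-1.8333)·(-1.8333) + (-0.8333)·(-0.8333)) / 5 = 24.8333/5 = 4.9667
  s[A,B] = ((-2.8333)·(-1) + (1.1667)·(0) + (3.1667)·(0) + (1.1667)·(2) + (-1.8333)·(-3) + (-0.8333)·(2)) / 5 = 9/5 = 1.8
  s[B,B] = ((-1)·(-1) + (0)·(0) + (0)·(0) + (2)·(2) + (-3)·(-3) + (2)·(2)) / 5 = 18/5 = 3.6
  Sample standard deviations s_i = √(s[i,i]):
  s(A) = √(4.9667) = 2.2286
  s(B) = √(3.6) = 1.8974

Step 3 — r_{ij} = s_{ij} / (s_i · s_j):
  r[A,A] = 1 (diagonal).
  r[A,B] = 1.8 / (2.2286 · 1.8974) = 1.8 / 4.2285 = 0.4257
  r[B,B] = 1 (diagonal).

R is symmetric with unit diagonal. Assembling:

R = [[1, 0.4257],
 [0.4257, 1]]


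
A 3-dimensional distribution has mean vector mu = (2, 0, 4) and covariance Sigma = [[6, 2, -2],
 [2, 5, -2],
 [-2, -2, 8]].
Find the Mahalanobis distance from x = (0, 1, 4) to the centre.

Step 1 — centre the observation: (x - mu) = (-2, 1, 0).

Step 2 — invert Sigma (cofactor / det for 3×3, or solve directly):
  Sigma^{-1} = [[0.2, -0.0667, 0.0333],
 [-0.0667, 0.2444, 0.0444],
 [0.0333, 0.0444, 0.1444]].

Step 3 — form the quadratic (x - mu)^T · Sigma^{-1} · (x - mu):
  Sigma^{-1} · (x - mu) = (-0.4667, 0.3778, -0.0222).
  (x - mu)^T · [Sigma^{-1} · (x - mu)] = (-2)·(-0.4667) + (1)·(0.3778) + (0)·(-0.0222) = 1.3111.

Step 4 — take square root: d = √(1.3111) ≈ 1.145.

d(x, mu) = √(1.3111) ≈ 1.145


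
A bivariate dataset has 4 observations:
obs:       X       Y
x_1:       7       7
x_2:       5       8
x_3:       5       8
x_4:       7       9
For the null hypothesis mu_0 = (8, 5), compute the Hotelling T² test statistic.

Step 1 — sample mean vector:
  mean(X) = (7 + 5 + 5 + 7) / 4 = 24/4 = 6
  mean(Y) = (7 + 8 + 8 + 9) / 4 = 32/4 = 8
  x̄ = (6, 8),  deviation x̄ - mu_0 = (6, 8) - (8, 5) = (-2, 3).

Step 2 — sample covariance matrix, S[i,j] = (1/(n-1)) · Σ_k (x_{k,i} - mean_i) · (x_{k,j} - mean_j), divisor n-1 = 3:
  S[X,X] = ((1)·(1) + (-1)·(-1) + (-1)·(-1) + (1)·(1)) / 3 = 4/3 = 1.3333
  S[X,Y] = ((1)·(-1) + (-1)·(0) + (-1)·(0) + (1)·(1)) / 3 = 0/3 = 0
  S[Y,Y] = ((-1)·(-1) + (0)·(0) + (0)·(0) + (1)·(1)) / 3 = 2/3 = 0.6667
  S = [[1.3333, 0],
 [0, 0.6667]].

Step 3 — invert S. det(S) = 1.3333·0.6667 - (0)² = 0.8889.
  S^{-1} = (1/det) · [[d, -b], [-b, a]] = [[0.75, 0],
 [0, 1.5]].

Step 4 — quadratic form (x̄ - mu_0)^T · S^{-1} · (x̄ - mu_0):
  S^{-1} · (x̄ - mu_0) = (-1.5, 4.5),
  (x̄ - mu_0)^T · [...] = (-2)·(-1.5) + (3)·(4.5) = 16.5.

Step 5 — scale by n: T² = 4 · 16.5 = 66.

T² ≈ 66


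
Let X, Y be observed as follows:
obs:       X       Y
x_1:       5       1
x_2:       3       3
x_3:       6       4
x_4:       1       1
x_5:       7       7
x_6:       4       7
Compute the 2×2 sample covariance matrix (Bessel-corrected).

Step 1 — column means:
  mean(X) = (5 + 3 + 6 + 1 + 7 + 4) / 6 = 26/6 = 4.3333
  mean(Y) = (1 + 3 + 4 + 1 + 7 + 7) / 6 = 23/6 = 3.8333

Step 2 — sample covariance S[i,j] = (1/(n-1)) · Σ_k (x_{k,i} - mean_i) · (x_{k,j} - mean_j), with n-1 = 5.
  S[X,X] = ((0.6667)·(0.6667) + (-1.3333)·(-1.3333) + (1.6667)·(1.6667) + (-3.3333)·(-3.3333) + (2.6667)·(2.6667) + (-0.3333)·(-0.3333)) / 5 = 23.3333/5 = 4.6667
  S[X,Y] = ((0.6667)·(-2.8333) + (-1.3333)·(-0.8333) + (1.6667)·(0.1667) + (-3.3333)·(-2.8333) + (2.6667)·(3.1667) + (-0.3333)·(3.1667)) / 5 = 16.3333/5 = 3.2667
  S[Y,Y] = ((-2.8333)·(-2.8333) + (-0.8333)·(-0.8333) + (0.1667)·(0.1667) + (-2.8333)·(-2.8333) + (3.1667)·(3.1667) + (3.1667)·(3.1667)) / 5 = 36.8333/5 = 7.3667

S is symmetric (S[j,i] = S[i,j]). Assembling:

S = [[4.6667, 3.2667],
 [3.2667, 7.3667]]


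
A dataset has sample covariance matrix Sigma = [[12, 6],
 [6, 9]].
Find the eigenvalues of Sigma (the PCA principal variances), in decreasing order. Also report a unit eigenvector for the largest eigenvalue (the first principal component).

Step 1 — characteristic polynomial of 2×2 Sigma:
  det(Sigma - λI) = λ² - trace · λ + det = 0.
  trace = 12 + 9 = 21, det = 12·9 - (6)² = 72.
Step 2 — discriminant:
  Δ = trace² - 4·det = 441 - 288 = 153.
Step 3 — eigenvalues:
  λ = (trace ± √Δ)/2 = (21 ± 12.3693)/2,
  λ_1 = 16.6847,  λ_2 = 4.3153.

Step 4 — unit eigenvector for λ_1: solve (Sigma - λ_1 I)v = 0. First row:
  (12 - 16.6847)·v_x + (6)·v_y = 0, i.e. (-4.6847)·v_x + (6)·v_y = 0,
  so v ∝ (b, λ_1 - a) = (6, 4.6847) = u.
  ||u|| = √((6)² + (4.6847)²) = √(57.946) ≈ 7.6122,
  v_1 = u/||u|| ≈ (0.7882, 0.6154) (||v_1|| = 1).

λ_1 = 16.6847,  λ_2 = 4.3153;  v_1 ≈ (0.7882, 0.6154)


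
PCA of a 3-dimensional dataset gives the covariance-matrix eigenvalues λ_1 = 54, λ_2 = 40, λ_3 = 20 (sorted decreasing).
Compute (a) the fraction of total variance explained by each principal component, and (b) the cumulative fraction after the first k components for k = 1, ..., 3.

Step 1 — total variance = trace(Sigma) = Σ λ_i = 54 + 40 + 20 = 114.

Step 2 — fraction explained by component i = λ_i / Σ λ:
  PC1: 54/114 = 0.4737
  PC2: 40/114 = 0.3509
  PC3: 20/114 = 0.1754

Step 3 — cumulative fraction after k components = (λ_1 + ... + λ_k) / Σ λ:
  k = 1: 54/114 = 0.4737
  k = 2: (54 + 40)/114 = 94/114 = 0.8246
  k = 3: (54 + 40 + 20)/114 = 114/114 = 1

Summary (fraction, with percent):

explained: PC1 0.4737 (47.37%), PC2 0.3509 (35.09%), PC3 0.1754 (17.54%);  cumulative: 0.4737, 0.8246, 1


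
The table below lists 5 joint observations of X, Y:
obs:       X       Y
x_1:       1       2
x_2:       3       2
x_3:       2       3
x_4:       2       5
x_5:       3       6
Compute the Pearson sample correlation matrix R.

Step 1 — column means:
  mean(X) = (1 + 3 + 2 + 2 + 3) / 5 = 11/5 = 2.2
  mean(Y) = (2 + 2 + 3 + 5 + 6) / 5 = 18/5 = 3.6

Step 2 — sample variances and covariances s[i,j] = (1/(n-1)) · Σ_k (x_{k,i} - mean_i) · (x_{k,j} - mean_j), with n-1 = 4:
  s[X,X] = ((-1.2)·(-1.2) + (0.8)·(0.8) + (-0.2)·(-0.2) + (-0.2)·(-0.2) + (0.8)·(0.8)) / 4 = 2.8/4 = 0.7
  s[X,Y] = ((-1.2)·(-1.6) + (0.8)·(-1.6) + (-0.2)·(-0.6) + (-0.2)·(1.4) + (0.8)·(2.4)) / 4 = 2.4/4 = 0.6
  s[Y,Y] = ((-1.6)·(-1.6) + (-1.6)·(-1.6) + (-0.6)·(-0.6) + (1.4)·(1.4) + (2.4)·(2.4)) / 4 = 13.2/4 = 3.3
  Sample standard deviations s_i = √(s[i,i]):
  s(X) = √(0.7) = 0.8367
  s(Y) = √(3.3) = 1.8166

Step 3 — r_{ij} = s_{ij} / (s_i · s_j):
  r[X,X] = 1 (diagonal).
  r[X,Y] = 0.6 / (0.8367 · 1.8166) = 0.6 / 1.5199 = 0.3948
  r[Y,Y] = 1 (diagonal).

R is symmetric with unit diagonal. Assembling:

R = [[1, 0.3948],
 [0.3948, 1]]


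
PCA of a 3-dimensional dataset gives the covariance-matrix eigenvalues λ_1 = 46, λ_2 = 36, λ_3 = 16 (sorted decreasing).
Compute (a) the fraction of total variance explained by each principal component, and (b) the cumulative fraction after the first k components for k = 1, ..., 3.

Step 1 — total variance = trace(Sigma) = Σ λ_i = 46 + 36 + 16 = 98.

Step 2 — fraction explained by component i = λ_i / Σ λ:
  PC1: 46/98 = 0.4694
  PC2: 36/98 = 0.3673
  PC3: 16/98 = 0.1633

Step 3 — cumulative fraction after k components = (λ_1 + ... + λ_k) / Σ λ:
  k = 1: 46/98 = 0.4694
  k = 2: (46 + 36)/98 = 82/98 = 0.8367
  k = 3: (46 + 36 + 16)/98 = 98/98 = 1

Summary (fraction, with percent):

explained: PC1 0.4694 (46.94%), PC2 0.3673 (36.73%), PC3 0.1633 (16.33%);  cumulative: 0.4694, 0.8367, 1


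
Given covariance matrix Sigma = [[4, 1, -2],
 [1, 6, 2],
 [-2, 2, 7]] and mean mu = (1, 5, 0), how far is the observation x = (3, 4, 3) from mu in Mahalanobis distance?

Step 1 — centre the observation: (x - mu) = (2, -1, 3).

Step 2 — invert Sigma (cofactor / det for 3×3, or solve directly):
  Sigma^{-1} = [[0.3363, -0.0973, 0.1239],
 [-0.0973, 0.2124, -0.0885],
 [0.1239, -0.0885, 0.2035]].

Step 3 — form the quadratic (x - mu)^T · Sigma^{-1} · (x - mu):
  Sigma^{-1} · (x - mu) = (1.1416, -0.6726, 0.9469).
  (x - mu)^T · [Sigma^{-1} · (x - mu)] = (2)·(1.1416) + (-1)·(-0.6726) + (3)·(0.9469) = 5.7965.

Step 4 — take square root: d = √(5.7965) ≈ 2.4076.

d(x, mu) = √(5.7965) ≈ 2.4076


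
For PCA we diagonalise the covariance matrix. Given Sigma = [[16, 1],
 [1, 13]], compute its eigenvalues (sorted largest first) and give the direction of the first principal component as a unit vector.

Step 1 — characteristic polynomial of 2×2 Sigma:
  det(Sigma - λI) = λ² - trace · λ + det = 0.
  trace = 16 + 13 = 29, det = 16·13 - (1)² = 207.
Step 2 — discriminant:
  Δ = trace² - 4·det = 841 - 828 = 13.
Step 3 — eigenvalues:
  λ = (trace ± √Δ)/2 = (29 ± 3.6056)/2,
  λ_1 = 16.3028,  λ_2 = 12.6972.

Step 4 — unit eigenvector for λ_1: solve (Sigma - λ_1 I)v = 0. First row:
  (16 - 16.3028)·v_x + (1)·v_y = 0, i.e. (-0.3028)·v_x + (1)·v_y = 0,
  so v ∝ (b, λ_1 - a) = (1, 0.3028) = u.
  ||u|| = √((1)² + (0.3028)²) = √(1.0917) ≈ 1.0448,
  v_1 = u/||u|| ≈ (0.9571, 0.2898) (||v_1|| = 1).

λ_1 = 16.3028,  λ_2 = 12.6972;  v_1 ≈ (0.9571, 0.2898)


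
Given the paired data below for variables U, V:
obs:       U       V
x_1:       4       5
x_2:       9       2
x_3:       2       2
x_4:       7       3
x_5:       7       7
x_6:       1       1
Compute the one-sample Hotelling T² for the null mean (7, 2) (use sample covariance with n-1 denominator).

Step 1 — sample mean vector:
  mean(U) = (4 + 9 + 2 + 7 + 7 + 1) / 6 = 30/6 = 5
  mean(V) = (5 + 2 + 2 + 3 + 7 + 1) / 6 = 20/6 = 3.3333
  x̄ = (5, 3.3333),  deviation x̄ - mu_0 = (5, 3.3333) - (7, 2) = (-2, 1.3333).

Step 2 — sample covariance matrix, S[i,j] = (1/(n-1)) · Σ_k (x_{k,i} - mean_i) · (x_{k,j} - mean_j), divisor n-1 = 5:
  S[U,U] = ((-1)·(-1) + (4)·(4) + (-3)·(-3) + (2)·(2) + (2)·(2) + (-4)·(-4)) / 5 = 50/5 = 10
  S[U,V] = ((-1)·(1.6667) + (4)·(-1.3333) + (-3)·(-1.3333) + (2)·(-0.3333) + (2)·(3.6667) + (-4)·(-2.3333)) / 5 = 13/5 = 2.6
  S[V,V] = ((1.6667)·(1.6667) + (-1.3333)·(-1.3333) + (-1.3333)·(-1.3333) + (-0.3333)·(-0.3333) + (3.6667)·(3.6667) + (-2.3333)·(-2.3333)) / 5 = 25.3333/5 = 5.0667
  S = [[10, 2.6],
 [2.6, 5.0667]].

Step 3 — invert S. det(S) = 10·5.0667 - (2.6)² = 43.9067.
  S^{-1} = (1/det) · [[d, -b], [-b, a]] = [[0.1154, -0.0592],
 [-0.0592, 0.2278]].

Step 4 — quadratic form (x̄ - mu_0)^T · S^{-1} · (x̄ - mu_0):
  S^{-1} · (x̄ - mu_0) = (-0.3097, 0.4221),
  (x̄ - mu_0)^T · [...] = (-2)·(-0.3097) + (1.3333)·(0.4221) = 1.1823.

Step 5 — scale by n: T² = 6 · 1.1823 = 7.0938.

T² ≈ 7.0938


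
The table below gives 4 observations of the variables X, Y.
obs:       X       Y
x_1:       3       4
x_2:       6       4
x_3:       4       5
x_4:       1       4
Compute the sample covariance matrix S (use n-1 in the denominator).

Step 1 — column means:
  mean(X) = (3 + 6 + 4 + 1) / 4 = 14/4 = 3.5
  mean(Y) = (4 + 4 + 5 + 4) / 4 = 17/4 = 4.25

Step 2 — sample covariance S[i,j] = (1/(n-1)) · Σ_k (x_{k,i} - mean_i) · (x_{k,j} - mean_j), with n-1 = 3.
  S[X,X] = ((-0.5)·(-0.5) + (2.5)·(2.5) + (0.5)·(0.5) + (-2.5)·(-2.5)) / 3 = 13/3 = 4.3333
  S[X,Y] = ((-0.5)·(-0.25) + (2.5)·(-0.25) + (0.5)·(0.75) + (-2.5)·(-0.25)) / 3 = 0.5/3 = 0.1667
  S[Y,Y] = ((-0.25)·(-0.25) + (-0.25)·(-0.25) + (0.75)·(0.75) + (-0.25)·(-0.25)) / 3 = 0.75/3 = 0.25

S is symmetric (S[j,i] = S[i,j]). Assembling:

S = [[4.3333, 0.1667],
 [0.1667, 0.25]]


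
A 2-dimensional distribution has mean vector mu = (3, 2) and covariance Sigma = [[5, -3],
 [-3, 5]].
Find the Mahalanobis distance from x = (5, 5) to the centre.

Step 1 — centre the observation: (x - mu) = (2, 3).

Step 2 — invert Sigma. det(Sigma) = 5·5 - (-3)² = 16.
  Sigma^{-1} = (1/det) · [[d, -b], [-b, a]] = [[0.3125, 0.1875],
 [0.1875, 0.3125]].

Step 3 — form the quadratic (x - mu)^T · Sigma^{-1} · (x - mu):
  Sigma^{-1} · (x - mu) = (1.1875, 1.3125).
  (x - mu)^T · [Sigma^{-1} · (x - mu)] = (2)·(1.1875) + (3)·(1.3125) = 6.3125.

Step 4 — take square root: d = √(6.3125) ≈ 2.5125.

d(x, mu) = √(6.3125) ≈ 2.5125


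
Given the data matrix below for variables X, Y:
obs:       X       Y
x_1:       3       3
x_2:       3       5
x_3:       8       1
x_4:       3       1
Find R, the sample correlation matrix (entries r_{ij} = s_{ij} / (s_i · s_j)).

Step 1 — column means:
  mean(X) = (3 + 3 + 8 + 3) / 4 = 17/4 = 4.25
  mean(Y) = (3 + 5 + 1 + 1) / 4 = 10/4 = 2.5

Step 2 — sample variances and covariances s[i,j] = (1/(n-1)) · Σ_k (x_{k,i} - mean_i) · (x_{k,j} - mean_j), with n-1 = 3:
  s[X,X] = ((-1.25)·(-1.25) + (-1.25)·(-1.25) + (3.75)·(3.75) + (-1.25)·(-1.25)) / 3 = 18.75/3 = 6.25
  s[X,Y] = ((-1.25)·(0.5) + (-1.25)·(2.5) + (3.75)·(-1.5) + (-1.25)·(-1.5)) / 3 = -7.5/3 = -2.5
  s[Y,Y] = ((0.5)·(0.5) + (2.5)·(2.5) + (-1.5)·(-1.5) + (-1.5)·(-1.5)) / 3 = 11/3 = 3.6667
  Sample standard deviations s_i = √(s[i,i]):
  s(X) = √(6.25) = 2.5
  s(Y) = √(3.6667) = 1.9149

Step 3 — r_{ij} = s_{ij} / (s_i · s_j):
  r[X,X] = 1 (diagonal).
  r[X,Y] = -2.5 / (2.5 · 1.9149) = -2.5 / 4.7871 = -0.5222
  r[Y,Y] = 1 (diagonal).

R is symmetric with unit diagonal. Assembling:

R = [[1, -0.5222],
 [-0.5222, 1]]


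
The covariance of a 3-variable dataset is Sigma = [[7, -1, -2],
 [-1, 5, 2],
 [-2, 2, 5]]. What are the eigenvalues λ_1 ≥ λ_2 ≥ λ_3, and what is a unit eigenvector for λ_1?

Step 1 — characteristic polynomial p(λ) = det(λI - Sigma) = λ³ - tr·λ² + c_1·λ - det, where tr = trace, c_1 = sum of the principal 2×2 minors, det = det(Sigma):
  tr = 7 + 5 + 5 = 17,
  c_1 = (7·5 - (-1)²) + (7·5 - (-2)²) + (5·5 - (2)²) = 34 + 31 + 21 = 86,
  det = 7·(5·5 - (2)²) - (-1)·((-1)·5 - (2)·(-2)) + (-2)·((-1)·(2) - 5·(-2)) = 7·(21) - (-1)·(-1) + (-2)·(8) = 130.
  So p(λ) = λ³ - 17λ² + 86λ - 130.
Step 2 — look for an integer root (rational root theorem: any rational root is an integer divisor of 130). Testing λ = 5:
  p(5) = 125 - 425 + 430 - 130 = 0  ✓
  Dividing out (λ - 5): p(λ) = (λ - 5)(λ² - 12λ + 26).
Step 3 — remaining eigenvalues from the quadratic λ² - 12λ + 26 = 0:
  Δ = 12² - 4·26 = 144 - 104 = 40,  λ = (12 ± √40)/2 = (12 ± 6.3246)/2 ≈ 9.1623 or 2.8377.
  Sorted: λ_1 = 9.1623,  λ_2 = 5,  λ_3 = 2.8377  (check: sum = 17 = tr ✓).

Step 4 — unit eigenvector for λ_1 ≈ 9.1623: v spans the null space of (Sigma - λ_1 I), whose rows are
  r_1 = (-2.1623, -1, -2),  r_2 = (-1, -4.1623, 2),  r_3 = (-2, 2, -4.1623).
  v is orthogonal to every row, so take v ∝ r_1 × r_2 = ((-1)·(2) - (-2)·(-4.1623), (-2)·(-1) - (-2.1623)·(2), (-2.1623)·(-4.1623) - (-1)·(-1)) ≈ (-10.3246, 6.3246, 8).
  Rescale (multiply by -1 so the first nonzero entry is positive): u = (10.3246, -6.3246, -8).
  ||u|| = √((10.3246)² + (-6.3246)² + (-8)²) = √(210.5964) ≈ 14.5119,  v_1 = u/||u|| ≈ (0.7115, -0.4358, -0.5513) (||v_1|| = 1).

λ_1 = 9.1623,  λ_2 = 5,  λ_3 = 2.8377;  v_1 ≈ (0.7115, -0.4358, -0.5513)


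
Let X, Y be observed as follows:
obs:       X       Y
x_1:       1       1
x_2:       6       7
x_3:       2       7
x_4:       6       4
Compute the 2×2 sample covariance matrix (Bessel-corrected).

Step 1 — column means:
  mean(X) = (1 + 6 + 2 + 6) / 4 = 15/4 = 3.75
  mean(Y) = (1 + 7 + 7 + 4) / 4 = 19/4 = 4.75

Step 2 — sample covariance S[i,j] = (1/(n-1)) · Σ_k (x_{k,i} - mean_i) · (x_{k,j} - mean_j), with n-1 = 3.
  S[X,X] = ((-2.75)·(-2.75) + (2.25)·(2.25) + (-1.75)·(-1.75) + (2.25)·(2.25)) / 3 = 20.75/3 = 6.9167
  S[X,Y] = ((-2.75)·(-3.75) + (2.25)·(2.25) + (-1.75)·(2.25) + (2.25)·(-0.75)) / 3 = 9.75/3 = 3.25
  S[Y,Y] = ((-3.75)·(-3.75) + (2.25)·(2.25) + (2.25)·(2.25) + (-0.75)·(-0.75)) / 3 = 24.75/3 = 8.25

S is symmetric (S[j,i] = S[i,j]). Assembling:

S = [[6.9167, 3.25],
 [3.25, 8.25]]


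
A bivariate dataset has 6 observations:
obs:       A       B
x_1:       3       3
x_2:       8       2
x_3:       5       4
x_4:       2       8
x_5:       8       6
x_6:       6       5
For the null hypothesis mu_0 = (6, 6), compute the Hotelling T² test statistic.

Step 1 — sample mean vector:
  mean(A) = (3 + 8 + 5 + 2 + 8 + 6) / 6 = 32/6 = 5.3333
  mean(B) = (3 + 2 + 4 + 8 + 6 + 5) / 6 = 28/6 = 4.6667
  x̄ = (5.3333, 4.6667),  deviation x̄ - mu_0 = (5.3333, 4.6667) - (6, 6) = (-0.6667, -1.3333).

Step 2 — sample covariance matrix, S[i,j] = (1/(n-1)) · Σ_k (x_{k,i} - mean_i) · (x_{k,j} - mean_j), divisor n-1 = 5:
  S[A,A] = ((-2.3333)·(-2.3333) + (2.6667)·(2.6667) + (-0.3333)·(-0.3333) + (-3.3333)·(-3.3333) + (2.6667)·(2.6667) + (0.6667)·(0.6667)) / 5 = 31.3333/5 = 6.2667
  S[A,B] = ((-2.3333)·(-1.6667) + (2.6667)·(-2.6667) + (-0.3333)·(-0.6667) + (-3.3333)·(3.3333) + (2.6667)·(1.3333) + (0.6667)·(0.3333)) / 5 = -10.3333/5 = -2.0667
  S[B,B] = ((-1.6667)·(-1.6667) + (-2.6667)·(-2.6667) + (-0.6667)·(-0.6667) + (3.3333)·(3.3333) + (1.3333)·(1.3333) + (0.3333)·(0.3333)) / 5 = 23.3333/5 = 4.6667
  S = [[6.2667, -2.0667],
 [-2.0667, 4.6667]].

Step 3 — invert S. det(S) = 6.2667·4.6667 - (-2.0667)² = 24.9733.
  S^{-1} = (1/det) · [[d, -b], [-b, a]] = [[0.1869, 0.0828],
 [0.0828, 0.2509]].

Step 4 — quadratic form (x̄ - mu_0)^T · S^{-1} · (x̄ - mu_0):
  S^{-1} · (x̄ - mu_0) = (-0.2349, -0.3897),
  (x̄ - mu_0)^T · [...] = (-0.6667)·(-0.2349) + (-1.3333)·(-0.3897) = 0.6763.

Step 5 — scale by n: T² = 6 · 0.6763 = 4.0577.

T² ≈ 4.0577


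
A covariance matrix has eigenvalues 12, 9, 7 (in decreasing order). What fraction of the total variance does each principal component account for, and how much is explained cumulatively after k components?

Step 1 — total variance = trace(Sigma) = Σ λ_i = 12 + 9 + 7 = 28.

Step 2 — fraction explained by component i = λ_i / Σ λ:
  PC1: 12/28 = 0.4286
  PC2: 9/28 = 0.3214
  PC3: 7/28 = 0.25

Step 3 — cumulative fraction after k components = (λ_1 + ... + λ_k) / Σ λ:
  k = 1: 12/28 = 0.4286
  k = 2: (12 + 9)/28 = 21/28 = 0.75
  k = 3: (12 + 9 + 7)/28 = 28/28 = 1

Summary (fraction, with percent):

explained: PC1 0.4286 (42.86%), PC2 0.3214 (32.14%), PC3 0.25 (25%);  cumulative: 0.4286, 0.75, 1


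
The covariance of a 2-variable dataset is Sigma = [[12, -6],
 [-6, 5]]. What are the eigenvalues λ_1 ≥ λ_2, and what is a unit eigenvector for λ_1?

Step 1 — characteristic polynomial of 2×2 Sigma:
  det(Sigma - λI) = λ² - trace · λ + det = 0.
  trace = 12 + 5 = 17, det = 12·5 - (-6)² = 24.
Step 2 — discriminant:
  Δ = trace² - 4·det = 289 - 96 = 193.
Step 3 — eigenvalues:
  λ = (trace ± √Δ)/2 = (17 ± 13.8924)/2,
  λ_1 = 15.4462,  λ_2 = 1.5538.

Step 4 — unit eigenvector for λ_1: solve (Sigma - λ_1 I)v = 0. First row:
  (12 - 15.4462)·v_x + (-6)·v_y = 0, i.e. (-3.4462)·v_x + (-6)·v_y = 0,
  so v ∝ (b, λ_1 - a) = (-6, 3.4462); multiply by -1 so the first entry is positive: u = (6, -3.4462).
  ||u|| = √((6)² + (-3.4462)²) = √(47.8764) ≈ 6.9193,
  v_1 = u/||u|| ≈ (0.8671, -0.4981) (||v_1|| = 1).

λ_1 = 15.4462,  λ_2 = 1.5538;  v_1 ≈ (0.8671, -0.4981)


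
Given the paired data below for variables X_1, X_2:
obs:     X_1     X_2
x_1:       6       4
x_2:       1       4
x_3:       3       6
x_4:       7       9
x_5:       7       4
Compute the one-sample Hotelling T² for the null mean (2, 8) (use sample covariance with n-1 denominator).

Step 1 — sample mean vector:
  mean(X_1) = (6 + 1 + 3 + 7 + 7) / 5 = 24/5 = 4.8
  mean(X_2) = (4 + 4 + 6 + 9 + 4) / 5 = 27/5 = 5.4
  x̄ = (4.8, 5.4),  deviation x̄ - mu_0 = (4.8, 5.4) - (2, 8) = (2.8, -2.6).

Step 2 — sample covariance matrix, S[i,j] = (1/(n-1)) · Σ_k (x_{k,i} - mean_i) · (x_{k,j} - mean_j), divisor n-1 = 4:
  S[X_1,X_1] = ((1.2)·(1.2) + (-3.8)·(-3.8) + (-1.8)·(-1.8) + (2.2)·(2.2) + (2.2)·(2.2)) / 4 = 28.8/4 = 7.2
  S[X_1,X_2] = ((1.2)·(-1.4) + (-3.8)·(-1.4) + (-1.8)·(0.6) + (2.2)·(3.6) + (2.2)·(-1.4)) / 4 = 7.4/4 = 1.85
  S[X_2,X_2] = ((-1.4)·(-1.4) + (-1.4)·(-1.4) + (0.6)·(0.6) + (3.6)·(3.6) + (-1.4)·(-1.4)) / 4 = 19.2/4 = 4.8
  S = [[7.2, 1.85],
 [1.85, 4.8]].

Step 3 — invert S. det(S) = 7.2·4.8 - (1.85)² = 31.1375.
  S^{-1} = (1/det) · [[d, -b], [-b, a]] = [[0.1542, -0.0594],
 [-0.0594, 0.2312]].

Step 4 — quadratic form (x̄ - mu_0)^T · S^{-1} · (x̄ - mu_0):
  S^{-1} · (x̄ - mu_0) = (0.5861, -0.7676),
  (x̄ - mu_0)^T · [...] = (2.8)·(0.5861) + (-2.6)·(-0.7676) = 3.6368.

Step 5 — scale by n: T² = 5 · 3.6368 = 18.1839.

T² ≈ 18.1839


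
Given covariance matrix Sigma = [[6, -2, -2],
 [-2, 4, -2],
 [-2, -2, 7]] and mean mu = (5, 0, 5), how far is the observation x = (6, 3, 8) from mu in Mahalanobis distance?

Step 1 — centre the observation: (x - mu) = (1, 3, 3).

Step 2 — invert Sigma (cofactor / det for 3×3, or solve directly):
  Sigma^{-1} = [[0.2857, 0.2143, 0.1429],
 [0.2143, 0.4524, 0.1905],
 [0.1429, 0.1905, 0.2381]].

Step 3 — form the quadratic (x - mu)^T · Sigma^{-1} · (x - mu):
  Sigma^{-1} · (x - mu) = (1.3571, 2.1429, 1.4286).
  (x - mu)^T · [Sigma^{-1} · (x - mu)] = (1)·(1.3571) + (3)·(2.1429) + (3)·(1.4286) = 12.0714.

Step 4 — take square root: d = √(12.0714) ≈ 3.4744.

d(x, mu) = √(12.0714) ≈ 3.4744
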